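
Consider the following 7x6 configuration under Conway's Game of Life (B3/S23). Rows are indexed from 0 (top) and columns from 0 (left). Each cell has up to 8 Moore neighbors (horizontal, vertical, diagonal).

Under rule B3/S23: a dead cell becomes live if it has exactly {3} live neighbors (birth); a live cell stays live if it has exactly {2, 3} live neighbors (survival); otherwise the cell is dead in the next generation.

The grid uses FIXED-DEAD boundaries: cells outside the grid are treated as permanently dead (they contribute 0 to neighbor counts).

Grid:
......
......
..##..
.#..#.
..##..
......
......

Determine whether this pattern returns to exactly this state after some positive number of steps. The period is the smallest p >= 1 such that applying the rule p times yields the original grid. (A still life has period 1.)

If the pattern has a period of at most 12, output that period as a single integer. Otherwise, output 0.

Simulating and comparing each generation to the original:
Gen 0 (original, given above): 6 live cells
Gen 1: 6 live cells, MATCHES original -> period = 1

Answer: 1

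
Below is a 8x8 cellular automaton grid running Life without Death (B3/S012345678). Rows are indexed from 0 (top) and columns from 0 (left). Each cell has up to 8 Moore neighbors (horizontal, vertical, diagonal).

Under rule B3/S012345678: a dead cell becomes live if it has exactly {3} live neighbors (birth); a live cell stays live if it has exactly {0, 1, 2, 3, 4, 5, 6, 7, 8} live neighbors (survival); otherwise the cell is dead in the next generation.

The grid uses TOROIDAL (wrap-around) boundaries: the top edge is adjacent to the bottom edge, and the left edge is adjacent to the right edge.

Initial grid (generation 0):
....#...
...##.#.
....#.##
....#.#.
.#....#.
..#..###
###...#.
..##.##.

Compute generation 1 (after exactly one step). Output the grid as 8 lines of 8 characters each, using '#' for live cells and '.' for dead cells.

Simulating step by step:
Generation 0 (given above): 23 live cells
Generation 1: 29 live cells
(generation 1 grid is the final answer)

Answer: ..#.#.#.
...##.##
....#.##
....#.#.
.#....#.
..#..###
###.#.#.
..######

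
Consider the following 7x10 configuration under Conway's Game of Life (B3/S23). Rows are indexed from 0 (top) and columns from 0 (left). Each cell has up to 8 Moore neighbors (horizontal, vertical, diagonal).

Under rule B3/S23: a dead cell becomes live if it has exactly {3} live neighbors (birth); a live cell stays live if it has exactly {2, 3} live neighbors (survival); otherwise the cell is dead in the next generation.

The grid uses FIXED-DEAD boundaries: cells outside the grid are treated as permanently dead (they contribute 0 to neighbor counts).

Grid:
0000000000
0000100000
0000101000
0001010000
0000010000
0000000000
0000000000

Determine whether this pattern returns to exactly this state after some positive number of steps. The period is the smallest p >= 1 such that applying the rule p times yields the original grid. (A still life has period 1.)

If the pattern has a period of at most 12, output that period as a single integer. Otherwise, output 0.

Answer: 2

Derivation:
Simulating and comparing each generation to the original:
Gen 0 (original, given above): 6 live cells
Gen 1: 6 live cells, differs from original
Gen 2: 6 live cells, MATCHES original -> period = 2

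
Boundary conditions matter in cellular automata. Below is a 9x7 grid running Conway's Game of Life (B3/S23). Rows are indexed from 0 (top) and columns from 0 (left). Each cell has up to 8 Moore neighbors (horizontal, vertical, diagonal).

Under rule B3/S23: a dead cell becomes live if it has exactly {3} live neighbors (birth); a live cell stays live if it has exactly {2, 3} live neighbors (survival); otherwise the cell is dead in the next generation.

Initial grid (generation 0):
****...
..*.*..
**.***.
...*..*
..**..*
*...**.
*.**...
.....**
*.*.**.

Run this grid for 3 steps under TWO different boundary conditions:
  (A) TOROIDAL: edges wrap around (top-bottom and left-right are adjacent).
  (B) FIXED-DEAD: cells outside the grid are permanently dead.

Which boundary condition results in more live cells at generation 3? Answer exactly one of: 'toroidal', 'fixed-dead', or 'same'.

Answer: toroidal

Derivation:
Under TOROIDAL boundary, generation 3:
*****..
.**....
.......
..**...
...***.
.*...**
..**.*.
*.*..*.
*.***..
Population = 25

Under FIXED-DEAD boundary, generation 3:
.......
.....*.
....*.*
..**...
..**...
......*
..*...*
..*.**.
...*...
Population = 14

Comparison: toroidal=25, fixed-dead=14 -> toroidal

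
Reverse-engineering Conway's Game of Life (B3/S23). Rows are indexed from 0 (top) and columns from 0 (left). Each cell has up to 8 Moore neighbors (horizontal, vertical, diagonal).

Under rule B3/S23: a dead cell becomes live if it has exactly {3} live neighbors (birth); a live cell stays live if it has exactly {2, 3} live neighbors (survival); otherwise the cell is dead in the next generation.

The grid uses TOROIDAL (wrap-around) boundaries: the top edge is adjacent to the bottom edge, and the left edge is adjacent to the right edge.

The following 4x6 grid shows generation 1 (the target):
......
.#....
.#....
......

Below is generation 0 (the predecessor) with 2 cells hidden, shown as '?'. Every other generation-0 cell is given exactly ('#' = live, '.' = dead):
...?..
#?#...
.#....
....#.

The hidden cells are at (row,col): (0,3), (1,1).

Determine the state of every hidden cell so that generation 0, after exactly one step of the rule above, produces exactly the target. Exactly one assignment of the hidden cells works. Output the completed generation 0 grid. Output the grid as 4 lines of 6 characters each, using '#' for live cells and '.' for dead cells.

Hidden generation-0 cells (in order): (0,3), (1,1).
A hidden cell only influences target cells in its own 3x3 neighborhood. Try each of the 2^2 = 4 assignments, step the completed generation 0 forward once under B3/S23, and compare with the target:
  (0,3)=. (1,1)=. -> step reproduces the target at every cell -> ACCEPT
  (0,3)=. (1,1)=# -> step gives (0,1)='#' but target has '.' -> reject
  (0,3)=# (1,1)=. -> step gives (0,3)='#' but target has '.' -> reject
  (0,3)=# (1,1)=# -> step gives (0,1)='#' but target has '.' -> reject
Unique solution: (0,3)=dead, (1,1)=dead.
Check: live-neighbor counts of every cell in the completed generation 0:
121212
131101
222212
111101
Applying B3/S23 to generation 0 with these counts gives:
......
.#....
.#....
......
which matches the target exactly.

Answer: ......
#.#...
.#....
....#.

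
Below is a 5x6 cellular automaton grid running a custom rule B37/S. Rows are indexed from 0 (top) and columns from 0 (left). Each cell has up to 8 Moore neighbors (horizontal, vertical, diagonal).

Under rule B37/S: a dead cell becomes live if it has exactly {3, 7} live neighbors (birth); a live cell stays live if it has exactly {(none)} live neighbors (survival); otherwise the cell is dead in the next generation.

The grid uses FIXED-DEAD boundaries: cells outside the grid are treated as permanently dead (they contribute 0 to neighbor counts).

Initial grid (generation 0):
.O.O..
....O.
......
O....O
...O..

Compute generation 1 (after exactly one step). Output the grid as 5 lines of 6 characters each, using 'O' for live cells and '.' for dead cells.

Answer: ......
......
......
......
......

Derivation:
Simulating step by step:
Generation 0 (given above): 6 live cells
Generation 1: 0 live cells
(generation 1 grid is the final answer)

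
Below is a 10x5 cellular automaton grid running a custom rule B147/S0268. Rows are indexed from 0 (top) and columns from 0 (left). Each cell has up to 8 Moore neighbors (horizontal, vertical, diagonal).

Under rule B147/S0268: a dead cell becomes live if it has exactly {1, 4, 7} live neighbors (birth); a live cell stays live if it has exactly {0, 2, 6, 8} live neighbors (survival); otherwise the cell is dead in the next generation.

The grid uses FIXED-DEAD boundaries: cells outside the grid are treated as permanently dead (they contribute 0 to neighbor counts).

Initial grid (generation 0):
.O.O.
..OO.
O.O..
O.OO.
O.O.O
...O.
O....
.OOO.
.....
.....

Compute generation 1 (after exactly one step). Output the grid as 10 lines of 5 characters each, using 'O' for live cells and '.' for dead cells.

Answer: O.OO.
.O...
.....
O....
.O..O
...O.
..O..
.OO.O
O...O
.....

Derivation:
Simulating step by step:
Generation 0 (given above): 17 live cells
Generation 1: 14 live cells
(generation 1 grid is the final answer)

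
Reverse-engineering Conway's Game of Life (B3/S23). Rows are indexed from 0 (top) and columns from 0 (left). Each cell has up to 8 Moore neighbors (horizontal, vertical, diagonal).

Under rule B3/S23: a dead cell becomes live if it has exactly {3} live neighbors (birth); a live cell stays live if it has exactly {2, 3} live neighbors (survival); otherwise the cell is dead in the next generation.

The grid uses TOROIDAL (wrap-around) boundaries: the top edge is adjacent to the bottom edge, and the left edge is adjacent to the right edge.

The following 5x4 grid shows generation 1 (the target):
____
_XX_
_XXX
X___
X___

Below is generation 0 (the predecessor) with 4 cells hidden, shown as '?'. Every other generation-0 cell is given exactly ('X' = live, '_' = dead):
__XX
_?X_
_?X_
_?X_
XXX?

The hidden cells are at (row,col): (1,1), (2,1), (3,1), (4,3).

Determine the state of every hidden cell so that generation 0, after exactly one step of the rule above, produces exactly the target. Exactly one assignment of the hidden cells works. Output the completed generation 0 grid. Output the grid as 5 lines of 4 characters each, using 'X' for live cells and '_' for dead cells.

Hidden generation-0 cells (in order): (1,1), (2,1), (3,1), (4,3).
A hidden cell only influences target cells in its own 3x3 neighborhood. Try each of the 2^4 = 16 assignments, step the completed generation 0 forward once under B3/S23, and compare with the target:
  (1,1)=_ (2,1)=_ (3,1)=_ (4,3)=_ -> step gives (0,0)='X' but target has '_' -> reject
  (1,1)=_ (2,1)=_ (3,1)=_ (4,3)=X -> step reproduces the target at every cell -> ACCEPT
  (1,1)=_ (2,1)=_ (3,1)=X (4,3)=_ -> step gives (0,0)='X' but target has '_' -> reject
  (1,1)=_ (2,1)=_ (3,1)=X (4,3)=X -> step gives (2,1)='_' but target has 'X' -> reject
  (1,1)=_ (2,1)=X (3,1)=_ (4,3)=_ -> step gives (0,0)='X' but target has '_' -> reject
  (1,1)=_ (2,1)=X (3,1)=_ (4,3)=X -> step gives (1,1)='_' but target has 'X' -> reject
  (1,1)=_ (2,1)=X (3,1)=X (4,3)=_ -> step gives (0,0)='X' but target has '_' -> reject
  (1,1)=_ (2,1)=X (3,1)=X (4,3)=X -> step gives (1,1)='_' but target has 'X' -> reject
  (1,1)=X (2,1)=_ (3,1)=_ (4,3)=_ -> step gives (1,2)='_' but target has 'X' -> reject
  (1,1)=X (2,1)=_ (3,1)=_ (4,3)=X -> step gives (1,2)='_' but target has 'X' -> reject
  (1,1)=X (2,1)=_ (3,1)=X (4,3)=_ -> step gives (1,2)='_' but target has 'X' -> reject
  (1,1)=X (2,1)=_ (3,1)=X (4,3)=X -> step gives (1,2)='_' but target has 'X' -> reject
  (1,1)=X (2,1)=X (3,1)=_ (4,3)=_ -> step gives (1,0)='X' but target has '_' -> reject
  (1,1)=X (2,1)=X (3,1)=_ (4,3)=X -> step gives (1,0)='X' but target has '_' -> reject
  (1,1)=X (2,1)=X (3,1)=X (4,3)=_ -> step gives (1,0)='X' but target has '_' -> reject
  (1,1)=X (2,1)=X (3,1)=X (4,3)=X -> step gives (1,0)='X' but target has '_' -> reject
Unique solution: (1,1)=dead, (2,1)=dead, (3,1)=dead, (4,3)=live.
Check: live-neighbor counts of every cell in the completed generation 0:
4555
1334
0323
3545
3455
Applying B3/S23 to generation 0 with these counts gives:
____
_XX_
_XXX
X___
X___
which matches the target exactly.

Answer: __XX
__X_
__X_
__X_
XXXX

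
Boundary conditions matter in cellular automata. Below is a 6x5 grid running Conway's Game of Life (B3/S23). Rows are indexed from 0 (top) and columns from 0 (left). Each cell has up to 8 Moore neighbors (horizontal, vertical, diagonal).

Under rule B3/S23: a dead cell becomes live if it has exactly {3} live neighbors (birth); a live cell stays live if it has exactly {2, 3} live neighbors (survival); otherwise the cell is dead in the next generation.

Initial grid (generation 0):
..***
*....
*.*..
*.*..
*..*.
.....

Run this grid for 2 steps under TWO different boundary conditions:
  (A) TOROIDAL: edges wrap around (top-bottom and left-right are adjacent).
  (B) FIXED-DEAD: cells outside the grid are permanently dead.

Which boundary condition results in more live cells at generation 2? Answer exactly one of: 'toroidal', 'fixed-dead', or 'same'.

Answer: toroidal

Derivation:
Under TOROIDAL boundary, generation 2:
.****
**...
*.*..
..**.
**..*
*.*.*
Population = 16

Under FIXED-DEAD boundary, generation 2:
.....
.....
..**.
*.*..
.**..
.....
Population = 6

Comparison: toroidal=16, fixed-dead=6 -> toroidal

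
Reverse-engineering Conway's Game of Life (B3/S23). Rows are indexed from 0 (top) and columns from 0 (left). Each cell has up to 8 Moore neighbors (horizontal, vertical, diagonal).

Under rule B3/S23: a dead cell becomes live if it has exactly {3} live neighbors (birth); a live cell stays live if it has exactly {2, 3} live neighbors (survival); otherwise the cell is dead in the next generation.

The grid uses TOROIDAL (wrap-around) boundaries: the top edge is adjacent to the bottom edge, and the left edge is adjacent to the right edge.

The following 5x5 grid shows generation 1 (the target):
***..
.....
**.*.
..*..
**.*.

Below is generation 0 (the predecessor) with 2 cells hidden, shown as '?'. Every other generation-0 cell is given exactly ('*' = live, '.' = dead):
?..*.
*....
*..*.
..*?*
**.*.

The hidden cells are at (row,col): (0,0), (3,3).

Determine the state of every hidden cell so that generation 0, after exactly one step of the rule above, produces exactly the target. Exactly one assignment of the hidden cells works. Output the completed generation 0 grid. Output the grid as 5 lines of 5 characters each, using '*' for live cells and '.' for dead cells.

Hidden generation-0 cells (in order): (0,0), (3,3).
A hidden cell only influences target cells in its own 3x3 neighborhood. Try each of the 2^2 = 4 assignments, step the completed generation 0 forward once under B3/S23, and compare with the target:
  (0,0)=. (3,3)=. -> step reproduces the target at every cell -> ACCEPT
  (0,0)=. (3,3)=* -> step gives (2,2)='*' but target has '.' -> reject
  (0,0)=* (3,3)=. -> step gives (0,1)='.' but target has '*' -> reject
  (0,0)=* (3,3)=* -> step gives (0,1)='.' but target has '*' -> reject
Unique solution: (0,0)=dead, (3,3)=dead.
Check: live-neighbor counts of every cell in the completed generation 0:
33314
12224
23224
44344
22434
Applying B3/S23 to generation 0 with these counts gives:
***..
.....
**.*.
..*..
**.*.
which matches the target exactly.

Answer: ...*.
*....
*..*.
..*.*
**.*.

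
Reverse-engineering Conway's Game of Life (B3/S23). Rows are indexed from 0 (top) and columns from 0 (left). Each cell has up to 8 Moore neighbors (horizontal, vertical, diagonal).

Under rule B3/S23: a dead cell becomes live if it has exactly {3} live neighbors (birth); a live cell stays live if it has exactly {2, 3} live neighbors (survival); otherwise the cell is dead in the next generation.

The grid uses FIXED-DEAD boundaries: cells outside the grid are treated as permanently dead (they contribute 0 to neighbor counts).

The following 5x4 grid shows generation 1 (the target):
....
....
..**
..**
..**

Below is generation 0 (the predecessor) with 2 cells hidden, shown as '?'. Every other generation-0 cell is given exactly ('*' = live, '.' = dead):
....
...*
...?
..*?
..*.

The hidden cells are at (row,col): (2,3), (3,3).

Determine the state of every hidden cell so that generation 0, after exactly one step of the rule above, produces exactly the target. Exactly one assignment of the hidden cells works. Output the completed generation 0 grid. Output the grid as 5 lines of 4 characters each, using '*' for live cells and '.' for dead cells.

Hidden generation-0 cells (in order): (2,3), (3,3).
A hidden cell only influences target cells in its own 3x3 neighborhood. Try each of the 2^2 = 4 assignments, step the completed generation 0 forward once under B3/S23, and compare with the target:
  (2,3)=. (3,3)=. -> step gives (2,2)='.' but target has '*' -> reject
  (2,3)=. (3,3)=* -> step reproduces the target at every cell -> ACCEPT
  (2,3)=* (3,3)=. -> step gives (4,2)='.' but target has '*' -> reject
  (2,3)=* (3,3)=* -> step gives (2,2)='.' but target has '*' -> reject
Unique solution: (2,3)=dead, (3,3)=live.
Check: live-neighbor counts of every cell in the completed generation 0:
0011
0010
0133
0222
0223
Applying B3/S23 to generation 0 with these counts gives:
....
....
..**
..**
..**
which matches the target exactly.

Answer: ....
...*
....
..**
..*.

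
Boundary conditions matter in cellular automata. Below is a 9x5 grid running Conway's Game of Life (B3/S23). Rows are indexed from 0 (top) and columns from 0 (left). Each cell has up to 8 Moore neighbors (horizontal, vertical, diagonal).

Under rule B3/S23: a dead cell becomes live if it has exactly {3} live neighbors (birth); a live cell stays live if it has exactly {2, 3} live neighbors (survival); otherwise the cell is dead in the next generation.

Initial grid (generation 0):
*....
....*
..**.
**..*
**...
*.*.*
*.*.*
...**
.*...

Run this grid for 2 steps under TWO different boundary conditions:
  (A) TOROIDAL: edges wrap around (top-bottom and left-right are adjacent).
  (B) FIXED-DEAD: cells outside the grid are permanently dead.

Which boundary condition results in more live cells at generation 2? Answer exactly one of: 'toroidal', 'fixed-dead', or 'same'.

Answer: toroidal

Derivation:
Under TOROIDAL boundary, generation 2:
*..*.
**.**
*....
.*..*
..*.*
.**..
.....
.**.*
..*..
Population = 17

Under FIXED-DEAD boundary, generation 2:
.....
...**
.*..*
.....
..**.
..*..
....*
.**.*
..**.
Population = 13

Comparison: toroidal=17, fixed-dead=13 -> toroidal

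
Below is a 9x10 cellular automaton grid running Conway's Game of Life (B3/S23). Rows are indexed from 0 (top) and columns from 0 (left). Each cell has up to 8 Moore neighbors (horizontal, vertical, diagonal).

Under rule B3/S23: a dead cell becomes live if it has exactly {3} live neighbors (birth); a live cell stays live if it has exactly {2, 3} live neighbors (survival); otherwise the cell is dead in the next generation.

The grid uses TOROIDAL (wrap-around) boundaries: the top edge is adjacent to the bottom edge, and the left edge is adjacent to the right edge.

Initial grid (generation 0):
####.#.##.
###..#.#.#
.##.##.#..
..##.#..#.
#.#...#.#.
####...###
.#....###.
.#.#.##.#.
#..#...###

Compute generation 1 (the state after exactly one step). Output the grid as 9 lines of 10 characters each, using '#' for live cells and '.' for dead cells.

Simulating step by step:
Generation 0 (given above): 47 live cells
Generation 1: 22 live cells
(generation 1 grid is the final answer)

Answer: ...#......
.....#.#.#
.....#.#.#
.....#..##
#...#.#...
...#......
...###....
.#..##....
...#.#....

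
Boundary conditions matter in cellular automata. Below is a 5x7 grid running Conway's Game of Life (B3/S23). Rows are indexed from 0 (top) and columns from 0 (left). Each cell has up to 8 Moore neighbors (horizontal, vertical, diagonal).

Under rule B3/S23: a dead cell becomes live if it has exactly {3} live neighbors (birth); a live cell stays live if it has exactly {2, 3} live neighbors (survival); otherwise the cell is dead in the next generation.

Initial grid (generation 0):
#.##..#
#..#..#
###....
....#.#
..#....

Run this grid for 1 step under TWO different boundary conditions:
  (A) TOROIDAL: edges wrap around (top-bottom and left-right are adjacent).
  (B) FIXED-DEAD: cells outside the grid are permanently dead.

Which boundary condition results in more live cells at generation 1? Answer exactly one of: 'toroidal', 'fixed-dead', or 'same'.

Answer: toroidal

Derivation:
Under TOROIDAL boundary, generation 1:
#.##..#
...#...
.###.#.
#.##...
###..##
Population = 17

Under FIXED-DEAD boundary, generation 1:
.###...
#..#...
####.#.
..##...
.......
Population = 12

Comparison: toroidal=17, fixed-dead=12 -> toroidal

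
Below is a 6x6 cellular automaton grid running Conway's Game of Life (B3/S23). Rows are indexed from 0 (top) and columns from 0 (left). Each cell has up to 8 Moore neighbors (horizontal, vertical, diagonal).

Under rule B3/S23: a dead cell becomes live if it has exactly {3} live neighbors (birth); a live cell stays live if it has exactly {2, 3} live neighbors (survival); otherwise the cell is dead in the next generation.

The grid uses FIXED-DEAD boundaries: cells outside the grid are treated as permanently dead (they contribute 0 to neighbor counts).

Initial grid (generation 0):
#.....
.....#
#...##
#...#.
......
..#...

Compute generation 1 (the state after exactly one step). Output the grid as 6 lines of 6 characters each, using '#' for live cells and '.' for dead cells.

Answer: ......
....##
....##
....##
......
......

Derivation:
Simulating step by step:
Generation 0 (given above): 8 live cells
Generation 1: 6 live cells
(generation 1 grid is the final answer)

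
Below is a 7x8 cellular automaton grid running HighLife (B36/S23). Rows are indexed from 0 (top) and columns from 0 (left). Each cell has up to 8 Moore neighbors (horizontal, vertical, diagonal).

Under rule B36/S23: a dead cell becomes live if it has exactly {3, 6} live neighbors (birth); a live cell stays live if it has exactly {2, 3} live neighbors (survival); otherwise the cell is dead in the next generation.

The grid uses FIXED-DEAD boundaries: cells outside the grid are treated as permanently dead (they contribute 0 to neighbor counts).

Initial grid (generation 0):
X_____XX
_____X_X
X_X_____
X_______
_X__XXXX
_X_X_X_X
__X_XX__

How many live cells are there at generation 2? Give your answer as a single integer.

Simulating step by step:
Generation 0 (given above): 20 live cells
Generation 1: 24 live cells
______XX
_X_____X
_X______
X____XX_
XXX_XX_X
_X_XX_XX
__XXXXX_
Generation 2: 22 live cells
______XX
______XX
XX____X_
X_X_XXX_
X_X___XX
X_X____X
__X___XX
Population at generation 2: 22

Answer: 22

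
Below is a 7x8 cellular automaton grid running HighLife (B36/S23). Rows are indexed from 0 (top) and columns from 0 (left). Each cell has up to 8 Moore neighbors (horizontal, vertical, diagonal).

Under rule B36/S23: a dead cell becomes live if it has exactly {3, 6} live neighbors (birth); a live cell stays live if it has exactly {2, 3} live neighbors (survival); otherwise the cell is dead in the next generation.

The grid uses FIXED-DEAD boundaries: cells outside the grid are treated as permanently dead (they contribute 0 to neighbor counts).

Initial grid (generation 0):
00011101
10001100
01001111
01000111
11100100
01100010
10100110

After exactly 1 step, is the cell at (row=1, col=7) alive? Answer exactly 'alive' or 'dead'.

Simulating step by step:
Generation 0 (given above): 27 live cells
Generation 1: 17 live cells
00010110
00000011
11000001
00000001
10000101
00010010
00100110

Cell (1,7) at generation 1: 1 -> alive

Answer: alive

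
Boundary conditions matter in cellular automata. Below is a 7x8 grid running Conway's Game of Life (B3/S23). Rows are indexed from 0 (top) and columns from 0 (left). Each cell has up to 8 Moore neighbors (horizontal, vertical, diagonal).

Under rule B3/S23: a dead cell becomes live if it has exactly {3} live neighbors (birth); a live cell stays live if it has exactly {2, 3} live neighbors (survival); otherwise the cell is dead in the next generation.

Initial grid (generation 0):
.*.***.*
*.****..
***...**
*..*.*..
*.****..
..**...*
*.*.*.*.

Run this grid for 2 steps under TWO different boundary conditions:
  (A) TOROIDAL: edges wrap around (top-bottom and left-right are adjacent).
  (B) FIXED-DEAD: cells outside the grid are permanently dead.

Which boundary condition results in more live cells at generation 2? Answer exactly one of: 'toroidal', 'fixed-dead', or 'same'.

Answer: fixed-dead

Derivation:
Under TOROIDAL boundary, generation 2:
.......*
........
........
.....*..
*....*..
.*......
*.....*.
Population = 7

Under FIXED-DEAD boundary, generation 2:
......*.
**...*.*
**....*.
.....*..
.....**.
.....**.
........
Population = 13

Comparison: toroidal=7, fixed-dead=13 -> fixed-dead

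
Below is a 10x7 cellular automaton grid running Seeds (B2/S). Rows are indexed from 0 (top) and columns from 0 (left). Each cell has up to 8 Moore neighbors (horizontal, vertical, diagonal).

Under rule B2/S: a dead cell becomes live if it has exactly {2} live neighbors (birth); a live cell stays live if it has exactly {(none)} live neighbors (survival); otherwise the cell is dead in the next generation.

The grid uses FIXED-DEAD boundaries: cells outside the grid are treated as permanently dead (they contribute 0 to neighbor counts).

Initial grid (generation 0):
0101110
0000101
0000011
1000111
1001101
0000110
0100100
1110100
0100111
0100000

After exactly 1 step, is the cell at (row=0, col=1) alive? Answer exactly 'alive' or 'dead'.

Simulating step by step:
Generation 0 (given above): 29 live cells
Generation 1: 15 live cells
0010001
0010000
0001000
0100000
0100000
1110001
0000000
0000001
0000000
1010101

Cell (0,1) at generation 1: 0 -> dead

Answer: dead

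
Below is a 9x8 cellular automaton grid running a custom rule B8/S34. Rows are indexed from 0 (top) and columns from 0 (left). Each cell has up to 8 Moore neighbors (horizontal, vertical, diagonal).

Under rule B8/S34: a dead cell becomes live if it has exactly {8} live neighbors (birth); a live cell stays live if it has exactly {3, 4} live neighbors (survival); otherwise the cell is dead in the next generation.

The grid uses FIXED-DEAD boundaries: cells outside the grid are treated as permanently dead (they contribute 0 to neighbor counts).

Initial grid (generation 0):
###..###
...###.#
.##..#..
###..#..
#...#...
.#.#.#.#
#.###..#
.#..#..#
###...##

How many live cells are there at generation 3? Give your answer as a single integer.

Simulating step by step:
Generation 0 (given above): 36 live cells
Generation 1: 19 live cells
.....##.
...###..
.##..#..
#.#.....
#...#...
.#.#....
..###...
.......#
.#......
Generation 2: 8 live cells
.....#..
....##..
.##.....
........
........
...#....
..##....
........
........
Generation 3: 0 live cells
........
........
........
........
........
........
........
........
........
Population at generation 3: 0

Answer: 0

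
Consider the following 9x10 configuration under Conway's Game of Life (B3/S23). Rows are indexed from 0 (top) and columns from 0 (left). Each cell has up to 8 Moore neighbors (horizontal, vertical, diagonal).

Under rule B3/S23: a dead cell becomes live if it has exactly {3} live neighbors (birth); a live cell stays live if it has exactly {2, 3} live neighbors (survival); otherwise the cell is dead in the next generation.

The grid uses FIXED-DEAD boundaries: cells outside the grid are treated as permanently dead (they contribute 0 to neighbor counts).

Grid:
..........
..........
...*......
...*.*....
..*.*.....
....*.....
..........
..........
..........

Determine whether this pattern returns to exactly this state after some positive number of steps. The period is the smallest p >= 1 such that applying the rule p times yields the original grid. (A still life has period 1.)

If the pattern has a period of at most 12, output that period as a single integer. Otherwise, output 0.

Answer: 2

Derivation:
Simulating and comparing each generation to the original:
Gen 0 (original, given above): 6 live cells
Gen 1: 6 live cells, differs from original
Gen 2: 6 live cells, MATCHES original -> period = 2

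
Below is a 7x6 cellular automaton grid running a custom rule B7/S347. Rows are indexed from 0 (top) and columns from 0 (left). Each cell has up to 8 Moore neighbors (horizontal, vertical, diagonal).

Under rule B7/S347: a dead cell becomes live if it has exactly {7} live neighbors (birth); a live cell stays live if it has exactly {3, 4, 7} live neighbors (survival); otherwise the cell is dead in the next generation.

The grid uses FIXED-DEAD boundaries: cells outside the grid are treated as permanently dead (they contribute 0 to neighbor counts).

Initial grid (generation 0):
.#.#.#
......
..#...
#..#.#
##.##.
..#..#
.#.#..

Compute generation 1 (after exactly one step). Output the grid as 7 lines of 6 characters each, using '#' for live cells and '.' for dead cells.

Simulating step by step:
Generation 0 (given above): 15 live cells
Generation 1: 5 live cells
(generation 1 grid is the final answer)

Answer: ......
......
......
...#..
.#.##.
..#...
......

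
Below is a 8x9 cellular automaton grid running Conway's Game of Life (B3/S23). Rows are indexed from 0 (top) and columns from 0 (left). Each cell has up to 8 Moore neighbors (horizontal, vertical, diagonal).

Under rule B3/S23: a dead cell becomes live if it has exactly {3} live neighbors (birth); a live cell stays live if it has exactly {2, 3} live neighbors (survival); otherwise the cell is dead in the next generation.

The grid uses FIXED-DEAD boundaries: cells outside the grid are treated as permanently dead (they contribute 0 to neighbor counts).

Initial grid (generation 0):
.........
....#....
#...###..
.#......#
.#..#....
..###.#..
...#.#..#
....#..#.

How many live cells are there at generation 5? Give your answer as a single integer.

Answer: 14

Derivation:
Simulating step by step:
Generation 0 (given above): 18 live cells
Generation 1: 15 live cells
.........
....#....
....##...
##..#....
.#..##...
..#......
..#..###.
....#....
Generation 2: 23 live cells
.........
....##...
...###...
##.#.....
######...
.####....
...#.##..
.....##..
Generation 3: 14 live cells
.........
...#.#...
..##.#...
#........
.....#...
#.....#..
...#..#..
....###..
Generation 4: 13 live cells
.........
..##.....
..##.....
....#....
.........
.....##..
....#.##.
....###..
Generation 5: 14 live cells
.........
..##.....
..#.#....
...#.....
.....#...
.....###.
....#..#.
....#.##.
Population at generation 5: 14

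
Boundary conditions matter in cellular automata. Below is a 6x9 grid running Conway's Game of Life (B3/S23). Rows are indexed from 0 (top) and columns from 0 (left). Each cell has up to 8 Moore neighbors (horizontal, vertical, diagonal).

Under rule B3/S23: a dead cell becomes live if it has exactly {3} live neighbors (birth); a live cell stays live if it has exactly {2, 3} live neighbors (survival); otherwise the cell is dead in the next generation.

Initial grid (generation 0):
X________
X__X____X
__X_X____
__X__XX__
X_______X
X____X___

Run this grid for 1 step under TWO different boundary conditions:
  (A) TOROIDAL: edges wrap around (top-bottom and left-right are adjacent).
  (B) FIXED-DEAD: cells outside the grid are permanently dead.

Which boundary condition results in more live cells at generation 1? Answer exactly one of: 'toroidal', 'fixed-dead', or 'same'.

Answer: toroidal

Derivation:
Under TOROIDAL boundary, generation 1:
XX_______
XX_X____X
_XX_XX___
_X_X_X___
XX___XX_X
XX_______
Population = 20

Under FIXED-DEAD boundary, generation 1:
_________
_X_X_____
_XX_XX___
_X_X_X___
_X___XX__
_________
Population = 12

Comparison: toroidal=20, fixed-dead=12 -> toroidal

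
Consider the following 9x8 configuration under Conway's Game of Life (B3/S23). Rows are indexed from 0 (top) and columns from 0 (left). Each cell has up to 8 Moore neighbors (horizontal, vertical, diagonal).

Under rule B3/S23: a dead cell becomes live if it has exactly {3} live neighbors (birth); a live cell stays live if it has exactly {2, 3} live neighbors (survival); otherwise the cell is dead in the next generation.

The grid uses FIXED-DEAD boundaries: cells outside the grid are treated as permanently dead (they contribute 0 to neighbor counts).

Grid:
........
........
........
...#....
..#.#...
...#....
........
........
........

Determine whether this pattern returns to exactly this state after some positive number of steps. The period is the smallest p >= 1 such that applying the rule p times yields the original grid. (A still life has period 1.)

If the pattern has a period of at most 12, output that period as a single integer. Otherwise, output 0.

Simulating and comparing each generation to the original:
Gen 0 (original, given above): 4 live cells
Gen 1: 4 live cells, MATCHES original -> period = 1

Answer: 1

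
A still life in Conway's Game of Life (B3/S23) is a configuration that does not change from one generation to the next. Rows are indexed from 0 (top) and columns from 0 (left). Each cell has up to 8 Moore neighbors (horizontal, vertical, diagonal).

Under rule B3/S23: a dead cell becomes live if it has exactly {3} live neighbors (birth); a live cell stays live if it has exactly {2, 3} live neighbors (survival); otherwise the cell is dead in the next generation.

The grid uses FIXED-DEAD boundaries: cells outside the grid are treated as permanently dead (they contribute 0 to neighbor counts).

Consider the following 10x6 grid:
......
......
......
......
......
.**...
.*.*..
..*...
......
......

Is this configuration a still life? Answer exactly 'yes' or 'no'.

Compute generation 1 and compare to generation 0 (given above):
Generation 1:
......
......
......
......
......
.**...
.*.*..
..*...
......
......
The grids are IDENTICAL -> still life.

Answer: yes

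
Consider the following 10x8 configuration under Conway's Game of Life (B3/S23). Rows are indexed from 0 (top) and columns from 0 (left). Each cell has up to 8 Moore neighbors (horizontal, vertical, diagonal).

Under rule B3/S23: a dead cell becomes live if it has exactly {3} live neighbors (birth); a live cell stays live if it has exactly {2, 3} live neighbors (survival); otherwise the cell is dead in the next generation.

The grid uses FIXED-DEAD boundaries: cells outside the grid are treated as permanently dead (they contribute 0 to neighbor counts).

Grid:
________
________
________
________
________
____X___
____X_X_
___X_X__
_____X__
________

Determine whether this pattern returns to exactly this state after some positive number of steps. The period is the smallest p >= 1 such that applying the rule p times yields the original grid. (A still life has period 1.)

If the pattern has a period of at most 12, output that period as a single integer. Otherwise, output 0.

Answer: 2

Derivation:
Simulating and comparing each generation to the original:
Gen 0 (original, given above): 6 live cells
Gen 1: 6 live cells, differs from original
Gen 2: 6 live cells, MATCHES original -> period = 2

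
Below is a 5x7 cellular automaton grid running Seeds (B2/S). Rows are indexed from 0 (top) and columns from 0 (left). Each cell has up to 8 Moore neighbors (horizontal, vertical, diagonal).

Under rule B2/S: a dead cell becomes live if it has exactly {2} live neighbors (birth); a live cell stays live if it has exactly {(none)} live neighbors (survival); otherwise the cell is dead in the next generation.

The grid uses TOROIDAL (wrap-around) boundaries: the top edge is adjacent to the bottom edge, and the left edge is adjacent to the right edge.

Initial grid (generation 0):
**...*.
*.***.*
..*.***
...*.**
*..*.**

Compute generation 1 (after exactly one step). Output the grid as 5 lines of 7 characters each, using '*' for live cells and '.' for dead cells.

Answer: .......
.......
.......
.*.....
.......

Derivation:
Simulating step by step:
Generation 0 (given above): 19 live cells
Generation 1: 1 live cells
(generation 1 grid is the final answer)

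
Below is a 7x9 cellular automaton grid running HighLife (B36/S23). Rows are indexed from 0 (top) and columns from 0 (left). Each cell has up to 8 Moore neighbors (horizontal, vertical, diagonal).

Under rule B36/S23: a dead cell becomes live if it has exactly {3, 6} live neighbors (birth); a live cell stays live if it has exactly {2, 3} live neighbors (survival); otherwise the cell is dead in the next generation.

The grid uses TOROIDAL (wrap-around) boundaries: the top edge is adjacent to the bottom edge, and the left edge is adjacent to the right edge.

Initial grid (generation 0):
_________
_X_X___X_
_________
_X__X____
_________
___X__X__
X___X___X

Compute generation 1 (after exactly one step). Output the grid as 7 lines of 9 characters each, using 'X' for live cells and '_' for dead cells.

Simulating step by step:
Generation 0 (given above): 10 live cells
Generation 1: 3 live cells
(generation 1 grid is the final answer)

Answer: X_______X
_________
__X______
_________
_________
_________
_________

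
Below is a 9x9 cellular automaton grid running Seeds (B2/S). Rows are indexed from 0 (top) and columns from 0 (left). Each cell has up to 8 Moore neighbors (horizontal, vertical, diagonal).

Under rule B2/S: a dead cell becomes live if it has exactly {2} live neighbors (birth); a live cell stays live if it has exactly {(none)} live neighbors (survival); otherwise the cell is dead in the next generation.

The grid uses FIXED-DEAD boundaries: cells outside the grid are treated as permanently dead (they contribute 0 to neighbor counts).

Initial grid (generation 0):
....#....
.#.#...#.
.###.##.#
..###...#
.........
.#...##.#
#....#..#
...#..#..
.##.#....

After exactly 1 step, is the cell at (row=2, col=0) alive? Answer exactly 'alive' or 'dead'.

Answer: alive

Derivation:
Simulating step by step:
Generation 0 (given above): 26 live cells
Generation 1: 16 live cells
..##.....
#.......#
#........
......#..
.#....#.#
#...#....
.##......
#......#.
.....#...

Cell (2,0) at generation 1: 1 -> alive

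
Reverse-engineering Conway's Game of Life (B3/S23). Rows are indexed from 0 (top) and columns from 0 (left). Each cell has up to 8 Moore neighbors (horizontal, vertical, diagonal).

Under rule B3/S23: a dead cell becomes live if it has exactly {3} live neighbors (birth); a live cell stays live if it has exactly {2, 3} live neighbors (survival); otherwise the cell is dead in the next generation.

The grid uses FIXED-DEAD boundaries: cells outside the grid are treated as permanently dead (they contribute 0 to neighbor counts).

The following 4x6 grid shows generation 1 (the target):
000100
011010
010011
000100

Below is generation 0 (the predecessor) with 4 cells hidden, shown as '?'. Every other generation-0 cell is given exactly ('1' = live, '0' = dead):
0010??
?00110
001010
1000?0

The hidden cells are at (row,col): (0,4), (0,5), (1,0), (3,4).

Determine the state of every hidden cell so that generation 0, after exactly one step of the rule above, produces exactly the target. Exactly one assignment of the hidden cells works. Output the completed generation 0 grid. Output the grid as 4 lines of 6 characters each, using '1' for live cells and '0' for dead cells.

Hidden generation-0 cells (in order): (0,4), (0,5), (1,0), (3,4).
A hidden cell only influences target cells in its own 3x3 neighborhood. Try each of the 2^4 = 16 assignments, step the completed generation 0 forward once under B3/S23, and compare with the target:
  (0,4)=0 (0,5)=0 (1,0)=0 (3,4)=0 -> step gives (1,1)='0' but target has '1' -> reject
  (0,4)=0 (0,5)=0 (1,0)=0 (3,4)=1 -> step gives (1,1)='0' but target has '1' -> reject
  (0,4)=0 (0,5)=0 (1,0)=1 (3,4)=0 -> step gives (2,5)='0' but target has '1' -> reject
  (0,4)=0 (0,5)=0 (1,0)=1 (3,4)=1 -> step reproduces the target at every cell -> ACCEPT
  (0,4)=0 (0,5)=1 (1,0)=0 (3,4)=0 -> step gives (0,4)='1' but target has '0' -> reject
  (0,4)=0 (0,5)=1 (1,0)=0 (3,4)=1 -> step gives (0,4)='1' but target has '0' -> reject
  (0,4)=0 (0,5)=1 (1,0)=1 (3,4)=0 -> step gives (0,4)='1' but target has '0' -> reject
  (0,4)=0 (0,5)=1 (1,0)=1 (3,4)=1 -> step gives (0,4)='1' but target has '0' -> reject
  (0,4)=1 (0,5)=0 (1,0)=0 (3,4)=0 -> step gives (0,3)='0' but target has '1' -> reject
  (0,4)=1 (0,5)=0 (1,0)=0 (3,4)=1 -> step gives (0,3)='0' but target has '1' -> reject
  (0,4)=1 (0,5)=0 (1,0)=1 (3,4)=0 -> step gives (0,3)='0' but target has '1' -> reject
  (0,4)=1 (0,5)=0 (1,0)=1 (3,4)=1 -> step gives (0,3)='0' but target has '1' -> reject
  (0,4)=1 (0,5)=1 (1,0)=0 (3,4)=0 -> step gives (0,3)='0' but target has '1' -> reject
  (0,4)=1 (0,5)=1 (1,0)=0 (3,4)=1 -> step gives (0,3)='0' but target has '1' -> reject
  (0,4)=1 (0,5)=1 (1,0)=1 (3,4)=0 -> step gives (0,3)='0' but target has '1' -> reject
  (0,4)=1 (0,5)=1 (1,0)=1 (3,4)=1 -> step gives (0,3)='0' but target has '1' -> reject
Unique solution: (0,4)=dead, (0,5)=dead, (1,0)=live, (3,4)=live.
Check: live-neighbor counts of every cell in the completed generation 0:
121321
033422
231533
021312
Applying B3/S23 to generation 0 with these counts gives:
000100
011010
010011
000100
which matches the target exactly.

Answer: 001000
100110
001010
100010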